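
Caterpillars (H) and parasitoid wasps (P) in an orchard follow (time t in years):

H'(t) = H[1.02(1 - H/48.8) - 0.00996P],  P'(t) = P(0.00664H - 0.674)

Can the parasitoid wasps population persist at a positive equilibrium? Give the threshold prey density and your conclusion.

The predator equation gives dP/dt > 0 only when H > 0.674/0.00664 = 102.
Without the predator, H → K = 48.8. Since 48.8 < 102, the predator cannot invade.

Threshold H = 102; K < 102, so no, the predator goes extinct.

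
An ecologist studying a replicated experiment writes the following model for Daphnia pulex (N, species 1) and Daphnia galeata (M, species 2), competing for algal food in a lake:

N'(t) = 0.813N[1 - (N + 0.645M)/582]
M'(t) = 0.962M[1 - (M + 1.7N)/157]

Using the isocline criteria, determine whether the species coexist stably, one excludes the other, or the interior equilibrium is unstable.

species 1 excludes species 2

Compare the nullcline intercepts: K1/α12 = 582/0.645 = 902 > K2 = 157; K2/α21 = 157/1.7 = 92.4 < K1 = 582.
Since the inequalities point opposite ways, species 1 can invade but species 2 cannot.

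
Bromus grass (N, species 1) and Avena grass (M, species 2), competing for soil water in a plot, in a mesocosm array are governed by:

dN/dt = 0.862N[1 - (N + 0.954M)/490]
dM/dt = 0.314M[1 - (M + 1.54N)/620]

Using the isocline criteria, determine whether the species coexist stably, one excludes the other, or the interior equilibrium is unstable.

unstable coexistence (outcome depends on initial conditions)

Compare the nullcline intercepts: K1/α12 = 490/0.954 = 514 < K2 = 620; K2/α21 = 620/1.54 = 403 < K1 = 490.
Since both are reversed, neither can invade when rare; the interior point is a saddle.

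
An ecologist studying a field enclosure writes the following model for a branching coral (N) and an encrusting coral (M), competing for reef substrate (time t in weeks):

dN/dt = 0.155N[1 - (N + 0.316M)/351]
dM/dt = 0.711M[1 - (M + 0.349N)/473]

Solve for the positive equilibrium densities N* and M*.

Setting both brackets to zero gives the nullclines N + 0.316M = 351 and 0.349N + M = 473.
Substituting M = 473 - 0.349N into the first: N(1 - 0.316·0.349) = 351 - 0.316·473.
So N* = 202/0.89 = 227, and then M* = 473 - 0.349·227 = 394.

N* ≈ 227, M* ≈ 394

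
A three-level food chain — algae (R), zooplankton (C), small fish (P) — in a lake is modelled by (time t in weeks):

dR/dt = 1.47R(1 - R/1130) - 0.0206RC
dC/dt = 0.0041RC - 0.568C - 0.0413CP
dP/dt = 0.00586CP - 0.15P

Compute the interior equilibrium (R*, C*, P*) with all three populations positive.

R* ≈ 725, C* ≈ 25.6, P* ≈ 58.2

From dP/dt = 0: 0.00586C* = 0.15, so C* = 25.6.
From dR/dt = 0: 1.47(1 - R*/1130) = 0.0206·25.6, giving R* = 1130·(1 - 0.359) = 725.
From dC/dt = 0: 0.0041·725 - 0.568 = 0.0413P*, so P* = 2.4/0.0413 = 58.2.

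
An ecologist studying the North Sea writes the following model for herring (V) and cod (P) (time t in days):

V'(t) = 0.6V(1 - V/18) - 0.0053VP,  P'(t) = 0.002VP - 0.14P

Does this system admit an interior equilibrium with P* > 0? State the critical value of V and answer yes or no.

Threshold V = 70; K < 70, so no, the predator goes extinct.

The predator equation gives dP/dt > 0 only when V > 0.14/0.002 = 70.
Without the predator, V → K = 18. Since 18 < 70, the predator cannot invade.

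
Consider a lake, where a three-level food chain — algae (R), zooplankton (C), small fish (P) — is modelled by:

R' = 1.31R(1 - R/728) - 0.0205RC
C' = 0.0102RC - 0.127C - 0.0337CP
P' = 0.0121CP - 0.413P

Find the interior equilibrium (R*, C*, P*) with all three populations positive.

From dP/dt = 0: 0.0121C* = 0.413, so C* = 34.1.
From dR/dt = 0: 1.31(1 - R*/728) = 0.0205·34.1, giving R* = 728·(1 - 0.534) = 339.
From dC/dt = 0: 0.0102·339 - 0.127 = 0.0337P*, so P* = 3.33/0.0337 = 98.9.

R* ≈ 339, C* ≈ 34.1, P* ≈ 98.9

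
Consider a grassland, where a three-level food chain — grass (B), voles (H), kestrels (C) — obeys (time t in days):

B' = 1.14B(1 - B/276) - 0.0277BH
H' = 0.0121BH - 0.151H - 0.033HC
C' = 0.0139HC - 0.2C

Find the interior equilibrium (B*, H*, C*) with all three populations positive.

B* ≈ 180, H* ≈ 14.4, C* ≈ 61.2

From dC/dt = 0: 0.0139H* = 0.2, so H* = 14.4.
From dB/dt = 0: 1.14(1 - B*/276) = 0.0277·14.4, giving B* = 276·(1 - 0.35) = 180.
From dH/dt = 0: 0.0121·180 - 0.151 = 0.033C*, so C* = 2.02/0.033 = 61.2.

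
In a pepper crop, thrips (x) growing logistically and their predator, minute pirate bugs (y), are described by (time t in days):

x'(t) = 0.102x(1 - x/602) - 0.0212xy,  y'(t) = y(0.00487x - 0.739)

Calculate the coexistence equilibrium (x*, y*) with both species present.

From dy/dt = 0 with y > 0: 0.00487x* = 0.739, so x* = 152.
Substitute into dx/dt = 0: 0.102(1 - 152/602) = 0.0212y*.
The bracket is 0.748, giving y* = 0.0763/0.0212 = 3.6.

x* ≈ 152, y* ≈ 3.6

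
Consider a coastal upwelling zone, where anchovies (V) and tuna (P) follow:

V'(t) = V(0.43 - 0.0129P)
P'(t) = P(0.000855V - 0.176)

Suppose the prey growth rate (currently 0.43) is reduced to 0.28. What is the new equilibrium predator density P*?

P* ≈ 21.7

At the interior fixed point, setting dV/dt = 0 with V > 0 fixes P* = (prey growth rate)/(VP coefficient) — independent of the other coefficients.
With the change, P* = 0.28/0.0129 = 21.7; it falls from 33.3.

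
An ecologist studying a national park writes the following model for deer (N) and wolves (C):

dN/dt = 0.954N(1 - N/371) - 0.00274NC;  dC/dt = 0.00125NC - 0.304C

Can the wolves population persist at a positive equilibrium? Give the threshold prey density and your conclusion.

Threshold N = 243; K > 243, so yes, the predator persists.

The predator equation gives dC/dt > 0 only when N > 0.304/0.00125 = 243.
Without the predator, N → K = 371. Since 371 > 243, the predator can invade and persist.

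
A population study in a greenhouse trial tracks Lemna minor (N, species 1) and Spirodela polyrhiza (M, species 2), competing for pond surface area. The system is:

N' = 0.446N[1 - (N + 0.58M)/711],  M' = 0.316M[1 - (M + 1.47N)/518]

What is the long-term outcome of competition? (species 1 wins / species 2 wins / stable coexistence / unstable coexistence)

species 1 excludes species 2

Compare the nullcline intercepts: K1/α12 = 711/0.58 = 1230 > K2 = 518; K2/α21 = 518/1.47 = 352 < K1 = 711.
Since the inequalities point opposite ways, species 1 can invade but species 2 cannot.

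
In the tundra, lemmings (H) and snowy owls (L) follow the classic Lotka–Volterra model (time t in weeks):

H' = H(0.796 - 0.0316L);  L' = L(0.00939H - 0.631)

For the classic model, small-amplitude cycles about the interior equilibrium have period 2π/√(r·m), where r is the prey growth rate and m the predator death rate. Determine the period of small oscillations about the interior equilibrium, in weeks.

T ≈ 8.87 weeks

Here r = 0.796 and m = 0.631, so r·m = 0.502.
ω = √0.502 = 0.709 per week, hence T = 2π/ω ≈ 8.87 weeks.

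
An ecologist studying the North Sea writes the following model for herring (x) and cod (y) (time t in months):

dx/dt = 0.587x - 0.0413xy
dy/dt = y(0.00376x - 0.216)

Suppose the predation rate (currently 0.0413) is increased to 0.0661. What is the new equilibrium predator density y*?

At the interior fixed point, setting dx/dt = 0 with x > 0 fixes y* = (prey growth rate)/(xy coefficient) — independent of the other coefficients.
With the change, y* = 0.587/0.0661 = 8.88; it falls from 14.2.

y* ≈ 8.88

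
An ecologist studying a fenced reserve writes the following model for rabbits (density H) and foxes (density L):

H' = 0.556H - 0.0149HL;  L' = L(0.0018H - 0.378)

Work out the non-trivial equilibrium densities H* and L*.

H* ≈ 210, L* ≈ 37.3

Set dL/dt = 0 with L > 0: 0.0018H - 0.378 = 0, so H* = 0.378/0.0018 = 210.
Set dH/dt = 0 with H > 0: 0.556 - 0.0149L = 0, so L* = 0.556/0.0149 = 37.3.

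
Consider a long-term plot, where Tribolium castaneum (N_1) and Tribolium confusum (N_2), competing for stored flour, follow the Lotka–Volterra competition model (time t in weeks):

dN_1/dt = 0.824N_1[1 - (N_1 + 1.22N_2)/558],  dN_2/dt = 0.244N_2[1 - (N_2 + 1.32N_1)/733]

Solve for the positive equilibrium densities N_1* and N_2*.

Setting both brackets to zero gives the nullclines N_1 + 1.22N_2 = 558 and 1.32N_1 + N_2 = 733.
Substituting N_2 = 733 - 1.32N_1 into the first: N_1(1 - 1.22·1.32) = 558 - 1.22·733.
So N_1* = -336/-0.61 = 551, and then N_2* = 733 - 1.32·551 = 5.83.

N_1* ≈ 551, N_2* ≈ 5.83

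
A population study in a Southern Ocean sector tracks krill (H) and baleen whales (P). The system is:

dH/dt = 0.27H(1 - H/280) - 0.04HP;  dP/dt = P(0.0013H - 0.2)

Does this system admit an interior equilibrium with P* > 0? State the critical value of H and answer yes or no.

The predator equation gives dP/dt > 0 only when H > 0.2/0.0013 = 154.
Without the predator, H → K = 280. Since 280 > 154, the predator can invade and persist.

Threshold H = 154; K > 154, so yes, the predator persists.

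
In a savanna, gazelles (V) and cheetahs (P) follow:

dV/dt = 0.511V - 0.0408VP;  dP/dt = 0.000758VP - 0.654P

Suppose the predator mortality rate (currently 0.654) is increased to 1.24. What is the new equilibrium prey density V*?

At the interior fixed point, setting dP/dt = 0 with P > 0 fixes V* = (predator death rate)/(VP coefficient) — independent of the other coefficients.
With the change, V* = 1.24/0.000758 = 1640; it rises from 863.

V* ≈ 1640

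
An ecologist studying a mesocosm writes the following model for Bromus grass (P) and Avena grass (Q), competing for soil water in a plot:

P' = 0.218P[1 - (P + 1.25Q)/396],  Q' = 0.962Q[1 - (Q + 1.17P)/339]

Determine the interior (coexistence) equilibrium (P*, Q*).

P* ≈ 60, Q* ≈ 269

Setting both brackets to zero gives the nullclines P + 1.25Q = 396 and 1.17P + Q = 339.
Substituting Q = 339 - 1.17P into the first: P(1 - 1.25·1.17) = 396 - 1.25·339.
So P* = -27.8/-0.462 = 60, and then Q* = 339 - 1.17·60 = 269.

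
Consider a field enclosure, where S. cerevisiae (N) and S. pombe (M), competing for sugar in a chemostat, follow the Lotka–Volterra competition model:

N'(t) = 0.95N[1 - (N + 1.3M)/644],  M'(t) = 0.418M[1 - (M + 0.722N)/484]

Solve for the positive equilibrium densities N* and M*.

Setting both brackets to zero gives the nullclines N + 1.3M = 644 and 0.722N + M = 484.
Substituting M = 484 - 0.722N into the first: N(1 - 1.3·0.722) = 644 - 1.3·484.
So N* = 14.8/0.0614 = 241, and then M* = 484 - 0.722·241 = 310.

N* ≈ 241, M* ≈ 310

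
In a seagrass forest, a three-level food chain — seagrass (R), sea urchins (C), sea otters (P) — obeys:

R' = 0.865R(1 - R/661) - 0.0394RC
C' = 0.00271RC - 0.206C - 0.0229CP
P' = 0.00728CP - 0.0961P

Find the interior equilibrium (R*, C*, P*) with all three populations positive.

R* ≈ 264, C* ≈ 13.2, P* ≈ 22.2

From dP/dt = 0: 0.00728C* = 0.0961, so C* = 13.2.
From dR/dt = 0: 0.865(1 - R*/661) = 0.0394·13.2, giving R* = 661·(1 - 0.601) = 264.
From dC/dt = 0: 0.00271·264 - 0.206 = 0.0229P*, so P* = 0.508/0.0229 = 22.2.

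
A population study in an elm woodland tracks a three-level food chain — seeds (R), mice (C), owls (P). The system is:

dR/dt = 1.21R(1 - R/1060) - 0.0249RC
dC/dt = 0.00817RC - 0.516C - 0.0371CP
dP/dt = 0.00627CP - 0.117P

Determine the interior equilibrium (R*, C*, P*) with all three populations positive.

R* ≈ 653, C* ≈ 18.7, P* ≈ 130

From dP/dt = 0: 0.00627C* = 0.117, so C* = 18.7.
From dR/dt = 0: 1.21(1 - R*/1060) = 0.0249·18.7, giving R* = 1060·(1 - 0.384) = 653.
From dC/dt = 0: 0.00817·653 - 0.516 = 0.0371P*, so P* = 4.82/0.0371 = 130.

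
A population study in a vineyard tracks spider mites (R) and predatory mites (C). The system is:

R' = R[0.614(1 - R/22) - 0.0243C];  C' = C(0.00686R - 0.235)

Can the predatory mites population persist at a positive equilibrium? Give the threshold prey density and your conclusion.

The predator equation gives dC/dt > 0 only when R > 0.235/0.00686 = 34.3.
Without the predator, R → K = 22. Since 22 < 34.3, the predator cannot invade.

Threshold R = 34.3; K < 34.3, so no, the predator goes extinct.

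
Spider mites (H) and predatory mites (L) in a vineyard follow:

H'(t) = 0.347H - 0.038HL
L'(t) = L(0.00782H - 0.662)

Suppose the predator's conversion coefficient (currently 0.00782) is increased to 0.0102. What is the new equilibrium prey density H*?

H* ≈ 64.9

At the interior fixed point, setting dL/dt = 0 with L > 0 fixes H* = (predator death rate)/(HL coefficient) — independent of the other coefficients.
With the change, H* = 0.662/0.0102 = 64.9; it falls from 84.7.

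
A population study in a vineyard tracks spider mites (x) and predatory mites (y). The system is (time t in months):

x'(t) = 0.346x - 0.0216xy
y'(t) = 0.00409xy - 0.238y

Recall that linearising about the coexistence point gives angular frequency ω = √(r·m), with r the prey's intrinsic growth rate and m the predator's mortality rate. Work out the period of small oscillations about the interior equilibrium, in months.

Here r = 0.346 and m = 0.238, so r·m = 0.0823.
ω = √0.0823 = 0.287 per month, hence T = 2π/ω ≈ 21.9 months.

T ≈ 21.9 months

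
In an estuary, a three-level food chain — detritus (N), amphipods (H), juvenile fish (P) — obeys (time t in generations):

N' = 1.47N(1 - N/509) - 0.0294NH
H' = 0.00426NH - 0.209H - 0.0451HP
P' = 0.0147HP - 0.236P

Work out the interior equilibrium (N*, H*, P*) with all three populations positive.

N* ≈ 346, H* ≈ 16.1, P* ≈ 28

From dP/dt = 0: 0.0147H* = 0.236, so H* = 16.1.
From dN/dt = 0: 1.47(1 - N*/509) = 0.0294·16.1, giving N* = 509·(1 - 0.321) = 346.
From dH/dt = 0: 0.00426·346 - 0.209 = 0.0451P*, so P* = 1.26/0.0451 = 28.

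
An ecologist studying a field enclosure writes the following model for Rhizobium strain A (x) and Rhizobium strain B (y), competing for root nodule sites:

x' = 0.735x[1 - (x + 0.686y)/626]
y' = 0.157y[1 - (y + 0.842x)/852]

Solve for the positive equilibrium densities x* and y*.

x* ≈ 98.3, y* ≈ 769

Setting both brackets to zero gives the nullclines x + 0.686y = 626 and 0.842x + y = 852.
Substituting y = 852 - 0.842x into the first: x(1 - 0.686·0.842) = 626 - 0.686·852.
So x* = 41.5/0.422 = 98.3, and then y* = 852 - 0.842·98.3 = 769.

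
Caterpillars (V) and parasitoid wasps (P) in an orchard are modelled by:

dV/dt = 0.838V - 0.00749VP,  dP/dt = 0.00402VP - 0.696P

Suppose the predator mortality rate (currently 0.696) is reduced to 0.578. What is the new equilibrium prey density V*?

At the interior fixed point, setting dP/dt = 0 with P > 0 fixes V* = (predator death rate)/(VP coefficient) — independent of the other coefficients.
With the change, V* = 0.578/0.00402 = 144; it falls from 173.

V* ≈ 144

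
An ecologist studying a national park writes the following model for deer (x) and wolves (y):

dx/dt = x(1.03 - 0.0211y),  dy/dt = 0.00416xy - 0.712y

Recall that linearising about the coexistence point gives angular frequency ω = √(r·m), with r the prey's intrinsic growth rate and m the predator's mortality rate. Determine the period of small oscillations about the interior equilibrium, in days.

T ≈ 7.34 days

Here r = 1.03 and m = 0.712, so r·m = 0.733.
ω = √0.733 = 0.856 per day, hence T = 2π/ω ≈ 7.34 days.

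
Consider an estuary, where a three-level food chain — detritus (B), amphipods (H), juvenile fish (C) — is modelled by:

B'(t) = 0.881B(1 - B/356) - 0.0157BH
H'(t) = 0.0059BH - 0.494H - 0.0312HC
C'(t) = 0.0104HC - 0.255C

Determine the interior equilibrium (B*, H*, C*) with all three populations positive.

From dC/dt = 0: 0.0104H* = 0.255, so H* = 24.5.
From dB/dt = 0: 0.881(1 - B*/356) = 0.0157·24.5, giving B* = 356·(1 - 0.437) = 200.
From dH/dt = 0: 0.0059·200 - 0.494 = 0.0312C*, so C* = 0.689/0.0312 = 22.1.

B* ≈ 200, H* ≈ 24.5, C* ≈ 22.1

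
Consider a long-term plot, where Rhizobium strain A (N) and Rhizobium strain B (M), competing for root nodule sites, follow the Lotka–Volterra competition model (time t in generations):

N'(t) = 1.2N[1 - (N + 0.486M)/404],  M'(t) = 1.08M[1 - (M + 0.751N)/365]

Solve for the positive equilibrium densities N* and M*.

Setting both brackets to zero gives the nullclines N + 0.486M = 404 and 0.751N + M = 365.
Substituting M = 365 - 0.751N into the first: N(1 - 0.486·0.751) = 404 - 0.486·365.
So N* = 227/0.635 = 357, and then M* = 365 - 0.751·357 = 97.

N* ≈ 357, M* ≈ 97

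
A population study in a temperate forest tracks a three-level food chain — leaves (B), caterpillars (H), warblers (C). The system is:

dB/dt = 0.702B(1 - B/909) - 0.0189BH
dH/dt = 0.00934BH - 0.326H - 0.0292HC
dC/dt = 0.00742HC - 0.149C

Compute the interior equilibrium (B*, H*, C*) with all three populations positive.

From dC/dt = 0: 0.00742H* = 0.149, so H* = 20.1.
From dB/dt = 0: 0.702(1 - B*/909) = 0.0189·20.1, giving B* = 909·(1 - 0.541) = 418.
From dH/dt = 0: 0.00934·418 - 0.326 = 0.0292C*, so C* = 3.57/0.0292 = 122.

B* ≈ 418, H* ≈ 20.1, C* ≈ 122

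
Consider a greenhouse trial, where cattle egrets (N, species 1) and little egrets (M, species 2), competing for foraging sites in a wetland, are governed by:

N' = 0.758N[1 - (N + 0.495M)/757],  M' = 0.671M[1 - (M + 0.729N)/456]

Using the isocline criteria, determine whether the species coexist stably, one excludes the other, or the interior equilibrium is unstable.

species 1 excludes species 2

Compare the nullcline intercepts: K1/α12 = 757/0.495 = 1530 > K2 = 456; K2/α21 = 456/0.729 = 626 < K1 = 757.
Since the inequalities point opposite ways, species 1 can invade but species 2 cannot.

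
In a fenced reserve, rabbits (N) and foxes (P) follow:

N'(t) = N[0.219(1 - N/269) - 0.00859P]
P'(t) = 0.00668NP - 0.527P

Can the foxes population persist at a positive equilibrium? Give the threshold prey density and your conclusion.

The predator equation gives dP/dt > 0 only when N > 0.527/0.00668 = 78.9.
Without the predator, N → K = 269. Since 269 > 78.9, the predator can invade and persist.

Threshold N = 78.9; K > 78.9, so yes, the predator persists.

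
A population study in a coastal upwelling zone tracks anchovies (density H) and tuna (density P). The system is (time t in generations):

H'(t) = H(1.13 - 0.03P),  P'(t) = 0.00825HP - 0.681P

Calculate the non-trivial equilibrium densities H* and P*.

H* ≈ 82.5, P* ≈ 37.7

Set dP/dt = 0 with P > 0: 0.00825H - 0.681 = 0, so H* = 0.681/0.00825 = 82.5.
Set dH/dt = 0 with H > 0: 1.13 - 0.03P = 0, so P* = 1.13/0.03 = 37.7.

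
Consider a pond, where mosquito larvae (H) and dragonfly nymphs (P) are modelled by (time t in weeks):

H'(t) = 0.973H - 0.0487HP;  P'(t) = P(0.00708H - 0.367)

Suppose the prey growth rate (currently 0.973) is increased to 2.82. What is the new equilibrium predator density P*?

P* ≈ 57.9

At the interior fixed point, setting dH/dt = 0 with H > 0 fixes P* = (prey growth rate)/(HP coefficient) — independent of the other coefficients.
With the change, P* = 2.82/0.0487 = 57.9; it rises from 20.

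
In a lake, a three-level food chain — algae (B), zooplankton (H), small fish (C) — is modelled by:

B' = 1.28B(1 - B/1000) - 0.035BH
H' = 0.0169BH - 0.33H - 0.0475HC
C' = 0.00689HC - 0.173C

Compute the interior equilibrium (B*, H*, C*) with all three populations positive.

B* ≈ 313, H* ≈ 25.1, C* ≈ 105

From dC/dt = 0: 0.00689H* = 0.173, so H* = 25.1.
From dB/dt = 0: 1.28(1 - B*/1000) = 0.035·25.1, giving B* = 1000·(1 - 0.687) = 313.
From dH/dt = 0: 0.0169·313 - 0.33 = 0.0475C*, so C* = 4.97/0.0475 = 105.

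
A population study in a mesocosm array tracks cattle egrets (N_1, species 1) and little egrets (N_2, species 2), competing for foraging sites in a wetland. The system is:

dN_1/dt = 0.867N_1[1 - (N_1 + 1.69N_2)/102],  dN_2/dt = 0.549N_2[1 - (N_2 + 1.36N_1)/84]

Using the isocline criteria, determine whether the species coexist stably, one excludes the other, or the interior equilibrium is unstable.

Compare the nullcline intercepts: K1/α12 = 102/1.69 = 60.4 < K2 = 84; K2/α21 = 84/1.36 = 61.8 < K1 = 102.
Since both are reversed, neither can invade when rare; the interior point is a saddle.

unstable coexistence (outcome depends on initial conditions)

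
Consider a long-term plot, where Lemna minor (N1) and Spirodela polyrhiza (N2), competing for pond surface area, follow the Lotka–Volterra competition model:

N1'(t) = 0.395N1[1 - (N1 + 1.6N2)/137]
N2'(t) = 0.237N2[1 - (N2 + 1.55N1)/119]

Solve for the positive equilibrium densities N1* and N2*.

Setting both brackets to zero gives the nullclines N1 + 1.6N2 = 137 and 1.55N1 + N2 = 119.
Substituting N2 = 119 - 1.55N1 into the first: N1(1 - 1.6·1.55) = 137 - 1.6·119.
So N1* = -53.4/-1.48 = 36.1, and then N2* = 119 - 1.55·36.1 = 63.1.

N1* ≈ 36.1, N2* ≈ 63.1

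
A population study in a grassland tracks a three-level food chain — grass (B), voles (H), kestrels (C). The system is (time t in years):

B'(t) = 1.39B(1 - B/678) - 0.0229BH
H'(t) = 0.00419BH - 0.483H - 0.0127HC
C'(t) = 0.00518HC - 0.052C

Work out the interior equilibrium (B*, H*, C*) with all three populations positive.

B* ≈ 566, H* ≈ 10, C* ≈ 149

From dC/dt = 0: 0.00518H* = 0.052, so H* = 10.
From dB/dt = 0: 1.39(1 - B*/678) = 0.0229·10, giving B* = 678·(1 - 0.165) = 566.
From dH/dt = 0: 0.00419·566 - 0.483 = 0.0127C*, so C* = 1.89/0.0127 = 149.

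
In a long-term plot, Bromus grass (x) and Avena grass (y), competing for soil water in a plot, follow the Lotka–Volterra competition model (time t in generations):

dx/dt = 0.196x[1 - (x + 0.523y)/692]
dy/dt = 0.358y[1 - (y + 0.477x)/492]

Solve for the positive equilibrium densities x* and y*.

Setting both brackets to zero gives the nullclines x + 0.523y = 692 and 0.477x + y = 492.
Substituting y = 492 - 0.477x into the first: x(1 - 0.523·0.477) = 692 - 0.523·492.
So x* = 435/0.751 = 579, and then y* = 492 - 0.477·579 = 216.

x* ≈ 579, y* ≈ 216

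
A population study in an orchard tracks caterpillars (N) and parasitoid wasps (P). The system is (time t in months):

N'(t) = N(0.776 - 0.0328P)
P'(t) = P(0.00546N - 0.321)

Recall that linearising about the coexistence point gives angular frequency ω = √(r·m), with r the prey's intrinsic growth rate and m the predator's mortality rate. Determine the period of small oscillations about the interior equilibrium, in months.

T ≈ 12.6 months

Here r = 0.776 and m = 0.321, so r·m = 0.249.
ω = √0.249 = 0.499 per month, hence T = 2π/ω ≈ 12.6 months.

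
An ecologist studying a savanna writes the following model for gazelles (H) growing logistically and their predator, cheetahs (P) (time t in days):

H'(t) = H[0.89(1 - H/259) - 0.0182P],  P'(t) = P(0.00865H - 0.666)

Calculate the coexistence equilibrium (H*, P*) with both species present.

From dP/dt = 0 with P > 0: 0.00865H* = 0.666, so H* = 77.
Substitute into dH/dt = 0: 0.89(1 - 77/259) = 0.0182P*.
The bracket is 0.703, giving P* = 0.625/0.0182 = 34.4.

H* ≈ 77, P* ≈ 34.4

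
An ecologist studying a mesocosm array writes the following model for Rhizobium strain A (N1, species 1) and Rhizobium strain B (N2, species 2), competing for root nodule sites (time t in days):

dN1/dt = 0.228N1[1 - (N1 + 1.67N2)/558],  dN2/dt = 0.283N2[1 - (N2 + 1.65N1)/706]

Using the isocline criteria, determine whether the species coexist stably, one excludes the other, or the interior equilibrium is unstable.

Compare the nullcline intercepts: K1/α12 = 558/1.67 = 334 < K2 = 706; K2/α21 = 706/1.65 = 428 < K1 = 558.
Since both are reversed, neither can invade when rare; the interior point is a saddle.

unstable coexistence (outcome depends on initial conditions)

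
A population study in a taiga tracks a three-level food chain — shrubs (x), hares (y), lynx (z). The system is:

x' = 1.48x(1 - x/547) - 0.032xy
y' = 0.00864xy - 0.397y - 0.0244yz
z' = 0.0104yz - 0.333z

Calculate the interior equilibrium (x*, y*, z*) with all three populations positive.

x* ≈ 168, y* ≈ 32, z* ≈ 43.3

From dz/dt = 0: 0.0104y* = 0.333, so y* = 32.
From dx/dt = 0: 1.48(1 - x*/547) = 0.032·32, giving x* = 547·(1 - 0.692) = 168.
From dy/dt = 0: 0.00864·168 - 0.397 = 0.0244z*, so z* = 1.06/0.0244 = 43.3.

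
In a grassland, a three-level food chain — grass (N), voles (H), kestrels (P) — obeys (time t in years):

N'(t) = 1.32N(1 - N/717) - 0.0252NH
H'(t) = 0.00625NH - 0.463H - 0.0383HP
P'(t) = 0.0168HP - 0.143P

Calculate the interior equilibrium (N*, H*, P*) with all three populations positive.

From dP/dt = 0: 0.0168H* = 0.143, so H* = 8.51.
From dN/dt = 0: 1.32(1 - N*/717) = 0.0252·8.51, giving N* = 717·(1 - 0.162) = 600.
From dH/dt = 0: 0.00625·600 - 0.463 = 0.0383P*, so P* = 3.29/0.0383 = 85.9.

N* ≈ 600, H* ≈ 8.51, P* ≈ 85.9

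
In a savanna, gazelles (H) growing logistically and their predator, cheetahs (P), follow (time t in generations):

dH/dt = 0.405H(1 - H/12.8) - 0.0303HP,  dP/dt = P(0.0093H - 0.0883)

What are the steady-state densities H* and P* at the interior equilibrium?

From dP/dt = 0 with P > 0: 0.0093H* = 0.0883, so H* = 9.49.
Substitute into dH/dt = 0: 0.405(1 - 9.49/12.8) = 0.0303P*.
The bracket is 0.258, giving P* = 0.105/0.0303 = 3.45.

H* ≈ 9.49, P* ≈ 3.45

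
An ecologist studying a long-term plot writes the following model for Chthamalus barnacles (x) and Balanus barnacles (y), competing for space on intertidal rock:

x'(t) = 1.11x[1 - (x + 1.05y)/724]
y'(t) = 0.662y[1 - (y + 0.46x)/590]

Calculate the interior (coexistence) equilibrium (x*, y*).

Setting both brackets to zero gives the nullclines x + 1.05y = 724 and 0.46x + y = 590.
Substituting y = 590 - 0.46x into the first: x(1 - 1.05·0.46) = 724 - 1.05·590.
So x* = 104/0.517 = 202, and then y* = 590 - 0.46·202 = 497.

x* ≈ 202, y* ≈ 497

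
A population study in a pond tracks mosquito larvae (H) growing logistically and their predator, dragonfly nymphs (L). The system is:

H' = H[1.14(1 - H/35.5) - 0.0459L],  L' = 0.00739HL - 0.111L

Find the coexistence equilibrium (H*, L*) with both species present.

H* ≈ 15, L* ≈ 14.3

From dL/dt = 0 with L > 0: 0.00739H* = 0.111, so H* = 15.
Substitute into dH/dt = 0: 1.14(1 - 15/35.5) = 0.0459L*.
The bracket is 0.577, giving L* = 0.658/0.0459 = 14.3.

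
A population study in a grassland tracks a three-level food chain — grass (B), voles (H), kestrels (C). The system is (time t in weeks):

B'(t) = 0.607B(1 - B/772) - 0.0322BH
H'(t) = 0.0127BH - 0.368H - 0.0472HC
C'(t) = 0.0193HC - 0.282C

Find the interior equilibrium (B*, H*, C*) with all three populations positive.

B* ≈ 174, H* ≈ 14.6, C* ≈ 38.9

From dC/dt = 0: 0.0193H* = 0.282, so H* = 14.6.
From dB/dt = 0: 0.607(1 - B*/772) = 0.0322·14.6, giving B* = 772·(1 - 0.775) = 174.
From dH/dt = 0: 0.0127·174 - 0.368 = 0.0472C*, so C* = 1.84/0.0472 = 38.9.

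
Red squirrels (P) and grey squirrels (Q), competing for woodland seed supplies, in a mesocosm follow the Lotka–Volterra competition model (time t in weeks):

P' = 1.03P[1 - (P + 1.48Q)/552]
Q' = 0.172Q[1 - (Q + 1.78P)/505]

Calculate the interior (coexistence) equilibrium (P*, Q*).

P* ≈ 120, Q* ≈ 292

Setting both brackets to zero gives the nullclines P + 1.48Q = 552 and 1.78P + Q = 505.
Substituting Q = 505 - 1.78P into the first: P(1 - 1.48·1.78) = 552 - 1.48·505.
So P* = -195/-1.63 = 120, and then Q* = 505 - 1.78·120 = 292.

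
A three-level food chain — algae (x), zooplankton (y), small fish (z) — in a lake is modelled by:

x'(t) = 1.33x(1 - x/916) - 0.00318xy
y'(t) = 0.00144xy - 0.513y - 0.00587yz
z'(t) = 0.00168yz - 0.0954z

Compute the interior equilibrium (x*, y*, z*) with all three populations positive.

x* ≈ 792, y* ≈ 56.8, z* ≈ 107

From dz/dt = 0: 0.00168y* = 0.0954, so y* = 56.8.
From dx/dt = 0: 1.33(1 - x*/916) = 0.00318·56.8, giving x* = 916·(1 - 0.136) = 792.
From dy/dt = 0: 0.00144·792 - 0.513 = 0.00587z*, so z* = 0.627/0.00587 = 107.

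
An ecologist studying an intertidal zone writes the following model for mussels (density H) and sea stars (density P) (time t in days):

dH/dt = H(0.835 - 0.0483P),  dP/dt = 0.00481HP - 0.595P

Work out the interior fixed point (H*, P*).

Set dP/dt = 0 with P > 0: 0.00481H - 0.595 = 0, so H* = 0.595/0.00481 = 124.
Set dH/dt = 0 with H > 0: 0.835 - 0.0483P = 0, so P* = 0.835/0.0483 = 17.3.

H* ≈ 124, P* ≈ 17.3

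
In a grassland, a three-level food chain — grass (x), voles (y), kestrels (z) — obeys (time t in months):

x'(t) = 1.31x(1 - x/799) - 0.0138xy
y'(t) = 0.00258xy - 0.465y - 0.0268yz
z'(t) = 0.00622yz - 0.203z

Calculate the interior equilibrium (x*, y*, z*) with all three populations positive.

From dz/dt = 0: 0.00622y* = 0.203, so y* = 32.6.
From dx/dt = 0: 1.31(1 - x*/799) = 0.0138·32.6, giving x* = 799·(1 - 0.344) = 524.
From dy/dt = 0: 0.00258·524 - 0.465 = 0.0268z*, so z* = 0.888/0.0268 = 33.1.

x* ≈ 524, y* ≈ 32.6, z* ≈ 33.1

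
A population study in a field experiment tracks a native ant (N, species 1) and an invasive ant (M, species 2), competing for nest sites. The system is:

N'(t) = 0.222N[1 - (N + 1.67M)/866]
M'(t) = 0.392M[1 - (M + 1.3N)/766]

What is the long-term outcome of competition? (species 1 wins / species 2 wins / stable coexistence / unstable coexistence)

unstable coexistence (outcome depends on initial conditions)

Compare the nullcline intercepts: K1/α12 = 866/1.67 = 519 < K2 = 766; K2/α21 = 766/1.3 = 589 < K1 = 866.
Since both are reversed, neither can invade when rare; the interior point is a saddle.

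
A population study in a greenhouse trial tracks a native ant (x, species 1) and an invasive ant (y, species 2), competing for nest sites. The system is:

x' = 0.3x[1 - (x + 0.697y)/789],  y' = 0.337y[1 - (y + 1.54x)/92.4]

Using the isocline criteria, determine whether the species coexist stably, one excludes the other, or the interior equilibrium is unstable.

species 1 excludes species 2

Compare the nullcline intercepts: K1/α12 = 789/0.697 = 1130 > K2 = 92.4; K2/α21 = 92.4/1.54 = 60 < K1 = 789.
Since the inequalities point opposite ways, species 1 can invade but species 2 cannot.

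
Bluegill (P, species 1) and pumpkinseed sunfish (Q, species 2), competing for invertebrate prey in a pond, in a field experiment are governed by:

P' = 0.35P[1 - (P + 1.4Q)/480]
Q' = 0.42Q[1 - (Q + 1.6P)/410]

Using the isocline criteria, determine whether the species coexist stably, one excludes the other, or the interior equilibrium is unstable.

unstable coexistence (outcome depends on initial conditions)

Compare the nullcline intercepts: K1/α12 = 480/1.4 = 343 < K2 = 410; K2/α21 = 410/1.6 = 256 < K1 = 480.
Since both are reversed, neither can invade when rare; the interior point is a saddle.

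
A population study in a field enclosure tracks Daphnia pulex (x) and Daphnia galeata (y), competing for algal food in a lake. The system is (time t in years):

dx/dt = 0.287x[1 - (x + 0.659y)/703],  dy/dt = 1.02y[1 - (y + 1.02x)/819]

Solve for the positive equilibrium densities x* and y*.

Setting both brackets to zero gives the nullclines x + 0.659y = 703 and 1.02x + y = 819.
Substituting y = 819 - 1.02x into the first: x(1 - 0.659·1.02) = 703 - 0.659·819.
So x* = 163/0.328 = 498, and then y* = 819 - 1.02·498 = 311.

x* ≈ 498, y* ≈ 311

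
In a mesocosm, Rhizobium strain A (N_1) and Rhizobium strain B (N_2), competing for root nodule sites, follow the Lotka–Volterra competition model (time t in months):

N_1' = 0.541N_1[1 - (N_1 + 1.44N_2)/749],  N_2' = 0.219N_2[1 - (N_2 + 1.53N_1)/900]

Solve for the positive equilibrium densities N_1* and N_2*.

N_1* ≈ 455, N_2* ≈ 204

Setting both brackets to zero gives the nullclines N_1 + 1.44N_2 = 749 and 1.53N_1 + N_2 = 900.
Substituting N_2 = 900 - 1.53N_1 into the first: N_1(1 - 1.44·1.53) = 749 - 1.44·900.
So N_1* = -547/-1.2 = 455, and then N_2* = 900 - 1.53·455 = 204.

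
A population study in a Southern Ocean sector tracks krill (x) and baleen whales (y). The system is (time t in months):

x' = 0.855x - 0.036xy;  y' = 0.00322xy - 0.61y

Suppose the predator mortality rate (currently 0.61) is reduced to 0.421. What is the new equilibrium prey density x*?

x* ≈ 131

At the interior fixed point, setting dy/dt = 0 with y > 0 fixes x* = (predator death rate)/(xy coefficient) — independent of the other coefficients.
With the change, x* = 0.421/0.00322 = 131; it falls from 189.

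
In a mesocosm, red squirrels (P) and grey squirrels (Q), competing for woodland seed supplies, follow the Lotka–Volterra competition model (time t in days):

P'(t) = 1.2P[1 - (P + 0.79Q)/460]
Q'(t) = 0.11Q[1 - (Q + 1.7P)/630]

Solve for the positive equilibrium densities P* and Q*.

Setting both brackets to zero gives the nullclines P + 0.79Q = 460 and 1.7P + Q = 630.
Substituting Q = 630 - 1.7P into the first: P(1 - 0.79·1.7) = 460 - 0.79·630.
So P* = -37.7/-0.343 = 110, and then Q* = 630 - 1.7·110 = 443.

P* ≈ 110, Q* ≈ 443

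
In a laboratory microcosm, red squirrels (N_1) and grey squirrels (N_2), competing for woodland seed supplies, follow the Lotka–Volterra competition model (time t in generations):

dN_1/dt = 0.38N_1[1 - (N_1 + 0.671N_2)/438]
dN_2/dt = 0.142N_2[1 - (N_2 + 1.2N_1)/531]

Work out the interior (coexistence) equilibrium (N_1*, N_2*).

N_1* ≈ 419, N_2* ≈ 27.7

Setting both brackets to zero gives the nullclines N_1 + 0.671N_2 = 438 and 1.2N_1 + N_2 = 531.
Substituting N_2 = 531 - 1.2N_1 into the first: N_1(1 - 0.671·1.2) = 438 - 0.671·531.
So N_1* = 81.7/0.195 = 419, and then N_2* = 531 - 1.2·419 = 27.7.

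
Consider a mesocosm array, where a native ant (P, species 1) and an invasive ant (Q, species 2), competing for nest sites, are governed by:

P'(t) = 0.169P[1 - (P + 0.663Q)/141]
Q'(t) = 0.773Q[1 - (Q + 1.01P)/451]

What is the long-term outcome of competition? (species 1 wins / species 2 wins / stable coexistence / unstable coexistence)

Compare the nullcline intercepts: K1/α12 = 141/0.663 = 213 < K2 = 451; K2/α21 = 451/1.01 = 447 > K1 = 141.
Since the inequalities point opposite ways, species 2 can invade but species 1 cannot.

species 2 excludes species 1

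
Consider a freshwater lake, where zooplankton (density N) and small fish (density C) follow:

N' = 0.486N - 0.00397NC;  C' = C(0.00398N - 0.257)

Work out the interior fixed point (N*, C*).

N* ≈ 64.6, C* ≈ 122

Set dC/dt = 0 with C > 0: 0.00398N - 0.257 = 0, so N* = 0.257/0.00398 = 64.6.
Set dN/dt = 0 with N > 0: 0.486 - 0.00397C = 0, so C* = 0.486/0.00397 = 122.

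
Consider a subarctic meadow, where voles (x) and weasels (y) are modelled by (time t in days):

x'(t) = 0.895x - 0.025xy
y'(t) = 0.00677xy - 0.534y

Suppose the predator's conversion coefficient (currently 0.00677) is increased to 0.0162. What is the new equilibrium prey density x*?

x* ≈ 33

At the interior fixed point, setting dy/dt = 0 with y > 0 fixes x* = (predator death rate)/(xy coefficient) — independent of the other coefficients.
With the change, x* = 0.534/0.0162 = 33; it falls from 78.9.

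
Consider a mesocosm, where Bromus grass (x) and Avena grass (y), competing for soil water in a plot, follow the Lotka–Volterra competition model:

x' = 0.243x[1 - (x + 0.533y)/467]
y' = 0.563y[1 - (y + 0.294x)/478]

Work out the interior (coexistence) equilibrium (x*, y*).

Setting both brackets to zero gives the nullclines x + 0.533y = 467 and 0.294x + y = 478.
Substituting y = 478 - 0.294x into the first: x(1 - 0.533·0.294) = 467 - 0.533·478.
So x* = 212/0.843 = 252, and then y* = 478 - 0.294·252 = 404.

x* ≈ 252, y* ≈ 404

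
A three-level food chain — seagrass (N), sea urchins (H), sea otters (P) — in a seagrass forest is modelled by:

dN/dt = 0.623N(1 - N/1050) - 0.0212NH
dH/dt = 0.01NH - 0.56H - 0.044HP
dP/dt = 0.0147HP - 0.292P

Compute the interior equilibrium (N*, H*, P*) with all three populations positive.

From dP/dt = 0: 0.0147H* = 0.292, so H* = 19.9.
From dN/dt = 0: 0.623(1 - N*/1050) = 0.0212·19.9, giving N* = 1050·(1 - 0.676) = 340.
From dH/dt = 0: 0.01·340 - 0.56 = 0.044P*, so P* = 2.84/0.044 = 64.6.

N* ≈ 340, H* ≈ 19.9, P* ≈ 64.6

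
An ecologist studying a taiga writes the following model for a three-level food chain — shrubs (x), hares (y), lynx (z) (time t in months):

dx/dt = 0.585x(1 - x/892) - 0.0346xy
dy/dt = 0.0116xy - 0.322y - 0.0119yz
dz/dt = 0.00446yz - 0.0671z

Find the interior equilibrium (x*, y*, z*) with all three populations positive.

From dz/dt = 0: 0.00446y* = 0.0671, so y* = 15.
From dx/dt = 0: 0.585(1 - x*/892) = 0.0346·15, giving x* = 892·(1 - 0.89) = 98.3.
From dy/dt = 0: 0.0116·98.3 - 0.322 = 0.0119z*, so z* = 0.818/0.0119 = 68.7.

x* ≈ 98.3, y* ≈ 15, z* ≈ 68.7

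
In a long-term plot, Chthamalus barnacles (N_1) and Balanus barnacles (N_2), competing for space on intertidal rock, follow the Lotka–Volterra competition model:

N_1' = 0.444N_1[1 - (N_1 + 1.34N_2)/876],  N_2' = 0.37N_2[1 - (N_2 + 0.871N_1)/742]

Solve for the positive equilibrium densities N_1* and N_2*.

N_1* ≈ 708, N_2* ≈ 126

Setting both brackets to zero gives the nullclines N_1 + 1.34N_2 = 876 and 0.871N_1 + N_2 = 742.
Substituting N_2 = 742 - 0.871N_1 into the first: N_1(1 - 1.34·0.871) = 876 - 1.34·742.
So N_1* = -118/-0.167 = 708, and then N_2* = 742 - 0.871·708 = 126.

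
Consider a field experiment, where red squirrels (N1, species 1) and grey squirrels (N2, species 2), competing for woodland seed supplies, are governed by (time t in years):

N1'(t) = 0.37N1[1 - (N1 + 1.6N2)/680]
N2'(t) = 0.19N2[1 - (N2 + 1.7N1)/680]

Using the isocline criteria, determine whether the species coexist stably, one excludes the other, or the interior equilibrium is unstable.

Compare the nullcline intercepts: K1/α12 = 680/1.6 = 425 < K2 = 680; K2/α21 = 680/1.7 = 400 < K1 = 680.
Since both are reversed, neither can invade when rare; the interior point is a saddle.

unstable coexistence (outcome depends on initial conditions)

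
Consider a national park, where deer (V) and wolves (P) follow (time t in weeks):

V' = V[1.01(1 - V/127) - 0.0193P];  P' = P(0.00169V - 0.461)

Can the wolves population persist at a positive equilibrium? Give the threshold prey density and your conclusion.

The predator equation gives dP/dt > 0 only when V > 0.461/0.00169 = 273.
Without the predator, V → K = 127. Since 127 < 273, the predator cannot invade.

Threshold V = 273; K < 273, so no, the predator goes extinct.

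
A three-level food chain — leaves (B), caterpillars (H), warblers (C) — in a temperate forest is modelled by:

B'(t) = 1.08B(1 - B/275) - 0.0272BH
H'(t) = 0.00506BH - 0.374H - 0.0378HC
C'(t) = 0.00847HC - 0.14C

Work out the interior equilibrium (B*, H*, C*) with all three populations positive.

From dC/dt = 0: 0.00847H* = 0.14, so H* = 16.5.
From dB/dt = 0: 1.08(1 - B*/275) = 0.0272·16.5, giving B* = 275·(1 - 0.416) = 161.
From dH/dt = 0: 0.00506·161 - 0.374 = 0.0378C*, so C* = 0.438/0.0378 = 11.6.

B* ≈ 161, H* ≈ 16.5, C* ≈ 11.6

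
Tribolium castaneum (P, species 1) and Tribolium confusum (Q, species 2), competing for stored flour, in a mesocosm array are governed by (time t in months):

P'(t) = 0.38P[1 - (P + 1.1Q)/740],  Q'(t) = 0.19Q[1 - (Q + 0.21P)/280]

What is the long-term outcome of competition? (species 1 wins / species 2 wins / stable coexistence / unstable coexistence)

Compare the nullcline intercepts: K1/α12 = 740/1.1 = 673 > K2 = 280; K2/α21 = 280/0.21 = 1330 > K1 = 740.
Since both inequalities hold, each species can invade when rare, so the interior equilibrium is stable.

stable coexistence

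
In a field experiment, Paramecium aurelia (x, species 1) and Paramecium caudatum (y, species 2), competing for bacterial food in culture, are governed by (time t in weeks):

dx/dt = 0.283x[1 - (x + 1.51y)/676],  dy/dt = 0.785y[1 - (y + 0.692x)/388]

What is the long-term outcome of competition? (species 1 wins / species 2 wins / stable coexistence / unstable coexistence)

Compare the nullcline intercepts: K1/α12 = 676/1.51 = 448 > K2 = 388; K2/α21 = 388/0.692 = 561 < K1 = 676.
Since the inequalities point opposite ways, species 1 can invade but species 2 cannot.

species 1 excludes species 2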